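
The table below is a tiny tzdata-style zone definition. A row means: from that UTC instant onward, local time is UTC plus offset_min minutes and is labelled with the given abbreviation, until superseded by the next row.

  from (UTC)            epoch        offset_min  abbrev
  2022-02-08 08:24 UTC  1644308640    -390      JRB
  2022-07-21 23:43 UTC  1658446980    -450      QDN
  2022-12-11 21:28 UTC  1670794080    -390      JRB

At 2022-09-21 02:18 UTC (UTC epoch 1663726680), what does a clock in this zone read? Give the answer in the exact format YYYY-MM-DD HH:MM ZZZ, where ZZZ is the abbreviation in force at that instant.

2022-09-20 18:48 QDN

Query: 2022-09-21 02:18 UTC
Rule 2/3 (QDN, -07:30): 2022-07-21 23:43 UTC ≤ query < 2022-12-11 21:28 UTC
2·60 + 18 - 450 = -312 min
-312 = -1·1440 + 1128; 1128 = 18·60 + 48 → 18:48, 2022-09-21 - 1 day = 2022-09-20
→ 2022-09-20 18:48 QDN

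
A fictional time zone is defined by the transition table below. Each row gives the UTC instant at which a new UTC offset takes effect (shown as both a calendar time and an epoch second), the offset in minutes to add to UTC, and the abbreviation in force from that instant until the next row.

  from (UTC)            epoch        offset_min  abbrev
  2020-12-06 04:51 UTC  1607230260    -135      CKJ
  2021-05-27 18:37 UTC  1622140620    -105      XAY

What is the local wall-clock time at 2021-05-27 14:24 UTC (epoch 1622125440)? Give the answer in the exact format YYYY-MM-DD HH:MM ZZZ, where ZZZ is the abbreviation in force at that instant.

2021-05-27 12:09 CKJ

Query: 2021-05-27 14:24 UTC
Rule 1/2 (CKJ, -02:15): 2020-12-06 04:51 UTC ≤ query < 2021-05-27 18:37 UTC
14·60 + 24 - 135 = 729 min
729 = 0·1440 + 729; 729 = 12·60 + 9 → 12:09, same day
→ 2021-05-27 12:09 CKJ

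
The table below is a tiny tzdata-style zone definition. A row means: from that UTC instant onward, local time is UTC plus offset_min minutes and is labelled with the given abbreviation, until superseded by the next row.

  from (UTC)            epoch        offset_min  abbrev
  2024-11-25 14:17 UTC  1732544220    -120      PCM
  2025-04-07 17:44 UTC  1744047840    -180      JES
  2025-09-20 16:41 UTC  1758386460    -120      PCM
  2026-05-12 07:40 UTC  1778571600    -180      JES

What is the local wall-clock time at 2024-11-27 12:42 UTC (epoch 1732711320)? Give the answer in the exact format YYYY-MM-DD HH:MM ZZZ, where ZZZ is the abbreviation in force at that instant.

Query: 2024-11-27 12:42 UTC
Rule 1/4 (PCM, -02:00): 2024-11-25 14:17 UTC ≤ query < 2025-04-07 17:44 UTC
12·60 + 42 - 120 = 642 min
642 = 0·1440 + 642; 642 = 10·60 + 42 → 10:42, same day
→ 2024-11-27 10:42 PCM

2024-11-27 10:42 PCM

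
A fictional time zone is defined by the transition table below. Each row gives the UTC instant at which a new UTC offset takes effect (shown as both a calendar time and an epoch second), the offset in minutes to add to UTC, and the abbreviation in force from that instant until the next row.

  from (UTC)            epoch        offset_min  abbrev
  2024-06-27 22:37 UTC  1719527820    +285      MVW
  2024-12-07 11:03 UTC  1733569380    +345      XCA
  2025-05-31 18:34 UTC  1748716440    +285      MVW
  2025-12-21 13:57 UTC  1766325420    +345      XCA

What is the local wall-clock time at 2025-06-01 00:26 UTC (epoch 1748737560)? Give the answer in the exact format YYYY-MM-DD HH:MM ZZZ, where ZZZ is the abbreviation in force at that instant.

Query: 2025-06-01 00:26 UTC
Rule 3/4 (MVW, +04:45): 2025-05-31 18:34 UTC ≤ query < 2025-12-21 13:57 UTC
0·60 + 26 + 285 = 311 min
311 = 0·1440 + 311; 311 = 5·60 + 11 → 05:11, same day
→ 2025-06-01 05:11 MVW

2025-06-01 05:11 MVW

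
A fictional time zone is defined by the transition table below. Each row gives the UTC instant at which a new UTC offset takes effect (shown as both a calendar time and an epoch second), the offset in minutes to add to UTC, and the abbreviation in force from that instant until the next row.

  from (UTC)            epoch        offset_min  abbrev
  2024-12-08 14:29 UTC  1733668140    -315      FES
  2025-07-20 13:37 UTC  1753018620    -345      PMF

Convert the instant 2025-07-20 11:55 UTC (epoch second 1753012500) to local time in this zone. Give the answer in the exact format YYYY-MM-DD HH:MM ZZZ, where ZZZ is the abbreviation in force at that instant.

2025-07-20 06:40 FES

Query: 2025-07-20 11:55 UTC
Rule 1/2 (FES, -05:15): 2024-12-08 14:29 UTC ≤ query < 2025-07-20 13:37 UTC
11·60 + 55 - 315 = 400 min
400 = 0·1440 + 400; 400 = 6·60 + 40 → 06:40, same day
→ 2025-07-20 06:40 FES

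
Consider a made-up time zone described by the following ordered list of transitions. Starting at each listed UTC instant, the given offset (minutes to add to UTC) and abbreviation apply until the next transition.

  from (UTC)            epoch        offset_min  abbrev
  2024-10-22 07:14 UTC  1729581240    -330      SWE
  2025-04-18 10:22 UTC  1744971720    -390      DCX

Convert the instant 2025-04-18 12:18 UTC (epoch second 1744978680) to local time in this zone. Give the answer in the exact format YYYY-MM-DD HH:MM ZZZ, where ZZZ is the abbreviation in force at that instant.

2025-04-18 05:48 DCX

Query: 2025-04-18 12:18 UTC
Rule 2/2 (DCX, -06:30): 2025-04-18 10:22 UTC ≤ query < +∞
12·60 + 18 - 390 = 348 min
348 = 0·1440 + 348; 348 = 5·60 + 48 → 05:48, same day
→ 2025-04-18 05:48 DCX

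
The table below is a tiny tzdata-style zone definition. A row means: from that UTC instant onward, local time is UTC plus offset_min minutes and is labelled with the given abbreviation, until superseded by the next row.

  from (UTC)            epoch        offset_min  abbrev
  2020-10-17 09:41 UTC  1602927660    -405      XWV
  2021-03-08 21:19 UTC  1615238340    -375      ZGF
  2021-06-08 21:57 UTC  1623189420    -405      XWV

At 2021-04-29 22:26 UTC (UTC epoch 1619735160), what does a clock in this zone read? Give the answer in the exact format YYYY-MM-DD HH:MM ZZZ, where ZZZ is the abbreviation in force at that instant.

Query: 2021-04-29 22:26 UTC
Rule 2/3 (ZGF, -06:15): 2021-03-08 21:19 UTC ≤ query < 2021-06-08 21:57 UTC
22·60 + 26 - 375 = 971 min
971 = 0·1440 + 971; 971 = 16·60 + 11 → 16:11, same day
→ 2021-04-29 16:11 ZGF

2021-04-29 16:11 ZGF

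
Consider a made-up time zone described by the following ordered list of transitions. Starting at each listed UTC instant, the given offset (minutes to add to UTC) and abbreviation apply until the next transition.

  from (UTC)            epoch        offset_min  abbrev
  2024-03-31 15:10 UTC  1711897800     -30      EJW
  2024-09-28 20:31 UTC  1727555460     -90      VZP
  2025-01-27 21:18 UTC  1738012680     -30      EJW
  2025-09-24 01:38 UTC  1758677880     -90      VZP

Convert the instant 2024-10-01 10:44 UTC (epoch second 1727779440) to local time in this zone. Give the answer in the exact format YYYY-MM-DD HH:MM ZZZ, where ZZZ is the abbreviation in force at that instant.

2024-10-01 09:14 VZP

Query: 2024-10-01 10:44 UTC
Rule 2/4 (VZP, -01:30): 2024-09-28 20:31 UTC ≤ query < 2025-01-27 21:18 UTC
10·60 + 44 - 90 = 554 min
554 = 0·1440 + 554; 554 = 9·60 + 14 → 09:14, same day
→ 2024-10-01 09:14 VZP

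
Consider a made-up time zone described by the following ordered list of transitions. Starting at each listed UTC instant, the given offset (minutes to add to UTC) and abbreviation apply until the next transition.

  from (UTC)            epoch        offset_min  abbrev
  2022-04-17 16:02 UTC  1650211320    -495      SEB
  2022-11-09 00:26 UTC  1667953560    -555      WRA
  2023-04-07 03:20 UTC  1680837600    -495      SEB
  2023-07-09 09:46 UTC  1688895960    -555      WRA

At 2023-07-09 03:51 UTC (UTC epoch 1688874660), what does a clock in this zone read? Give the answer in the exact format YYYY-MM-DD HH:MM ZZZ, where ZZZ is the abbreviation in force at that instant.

Query: 2023-07-09 03:51 UTC
Rule 3/4 (SEB, -08:15): 2023-04-07 03:20 UTC ≤ query < 2023-07-09 09:46 UTC
3·60 + 51 - 495 = -264 min
-264 = -1·1440 + 1176; 1176 = 19·60 + 36 → 19:36, 2023-07-09 - 1 day = 2023-07-08
→ 2023-07-08 19:36 SEB

2023-07-08 19:36 SEB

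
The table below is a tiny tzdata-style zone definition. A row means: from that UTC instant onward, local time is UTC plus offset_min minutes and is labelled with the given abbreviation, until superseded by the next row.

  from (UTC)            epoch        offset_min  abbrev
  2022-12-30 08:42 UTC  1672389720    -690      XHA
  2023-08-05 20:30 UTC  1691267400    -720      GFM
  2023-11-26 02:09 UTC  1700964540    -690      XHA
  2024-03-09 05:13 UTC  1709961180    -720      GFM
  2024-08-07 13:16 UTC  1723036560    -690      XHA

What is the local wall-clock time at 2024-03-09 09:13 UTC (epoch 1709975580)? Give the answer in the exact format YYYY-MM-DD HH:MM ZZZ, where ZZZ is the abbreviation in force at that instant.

2024-03-08 21:13 GFM

Query: 2024-03-09 09:13 UTC
Rule 4/5 (GFM, -12:00): 2024-03-09 05:13 UTC ≤ query < 2024-08-07 13:16 UTC
9·60 + 13 - 720 = -167 min
-167 = -1·1440 + 1273; 1273 = 21·60 + 13 → 21:13, 2024-03-09 - 1 day = 2024-03-08
→ 2024-03-08 21:13 GFM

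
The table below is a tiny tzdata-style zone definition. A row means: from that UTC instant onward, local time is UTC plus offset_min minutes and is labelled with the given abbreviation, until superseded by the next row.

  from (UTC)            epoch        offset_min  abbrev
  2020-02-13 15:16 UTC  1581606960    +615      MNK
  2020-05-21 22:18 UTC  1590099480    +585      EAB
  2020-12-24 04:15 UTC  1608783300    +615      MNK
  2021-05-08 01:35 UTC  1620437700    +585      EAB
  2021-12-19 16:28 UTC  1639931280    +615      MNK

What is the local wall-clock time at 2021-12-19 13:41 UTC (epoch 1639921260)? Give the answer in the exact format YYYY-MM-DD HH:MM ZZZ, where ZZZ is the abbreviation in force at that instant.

Query: 2021-12-19 13:41 UTC
Rule 4/5 (EAB, +09:45): 2021-05-08 01:35 UTC ≤ query < 2021-12-19 16:28 UTC
13·60 + 41 + 585 = 1406 min
1406 = 0·1440 + 1406; 1406 = 23·60 + 26 → 23:26, same day
→ 2021-12-19 23:26 EAB

2021-12-19 23:26 EAB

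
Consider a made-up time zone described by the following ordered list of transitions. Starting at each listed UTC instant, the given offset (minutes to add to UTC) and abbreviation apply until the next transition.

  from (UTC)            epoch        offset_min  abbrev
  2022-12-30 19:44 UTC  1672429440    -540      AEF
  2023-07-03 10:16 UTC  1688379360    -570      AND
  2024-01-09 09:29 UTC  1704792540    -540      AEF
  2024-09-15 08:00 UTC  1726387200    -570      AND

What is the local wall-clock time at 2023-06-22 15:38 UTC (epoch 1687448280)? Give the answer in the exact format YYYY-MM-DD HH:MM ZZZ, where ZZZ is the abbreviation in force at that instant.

2023-06-22 06:38 AEF

Query: 2023-06-22 15:38 UTC
Rule 1/4 (AEF, -09:00): 2022-12-30 19:44 UTC ≤ query < 2023-07-03 10:16 UTC
15·60 + 38 - 540 = 398 min
398 = 0·1440 + 398; 398 = 6·60 + 38 → 06:38, same day
→ 2023-06-22 06:38 AEF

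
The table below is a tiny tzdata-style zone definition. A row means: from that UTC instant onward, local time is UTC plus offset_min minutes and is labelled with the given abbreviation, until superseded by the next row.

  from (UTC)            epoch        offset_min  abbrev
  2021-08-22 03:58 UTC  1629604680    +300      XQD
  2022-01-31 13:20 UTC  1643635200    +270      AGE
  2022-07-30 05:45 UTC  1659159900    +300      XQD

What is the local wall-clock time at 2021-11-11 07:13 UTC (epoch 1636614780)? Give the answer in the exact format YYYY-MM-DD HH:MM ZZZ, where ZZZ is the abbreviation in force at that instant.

2021-11-11 12:13 XQD

Query: 2021-11-11 07:13 UTC
Rule 1/3 (XQD, +05:00): 2021-08-22 03:58 UTC ≤ query < 2022-01-31 13:20 UTC
7·60 + 13 + 300 = 733 min
733 = 0·1440 + 733; 733 = 12·60 + 13 → 12:13, same day
→ 2021-11-11 12:13 XQD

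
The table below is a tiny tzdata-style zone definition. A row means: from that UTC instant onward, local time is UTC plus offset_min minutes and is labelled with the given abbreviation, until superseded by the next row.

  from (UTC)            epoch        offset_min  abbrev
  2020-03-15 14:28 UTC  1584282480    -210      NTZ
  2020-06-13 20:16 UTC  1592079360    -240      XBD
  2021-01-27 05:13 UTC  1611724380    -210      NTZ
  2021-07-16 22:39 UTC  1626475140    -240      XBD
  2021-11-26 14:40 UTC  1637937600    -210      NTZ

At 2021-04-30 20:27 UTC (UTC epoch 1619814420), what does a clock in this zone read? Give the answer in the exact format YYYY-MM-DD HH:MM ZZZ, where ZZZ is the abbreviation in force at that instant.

2021-04-30 16:57 NTZ

Query: 2021-04-30 20:27 UTC
Rule 3/5 (NTZ, -03:30): 2021-01-27 05:13 UTC ≤ query < 2021-07-16 22:39 UTC
20·60 + 27 - 210 = 1017 min
1017 = 0·1440 + 1017; 1017 = 16·60 + 57 → 16:57, same day
→ 2021-04-30 16:57 NTZ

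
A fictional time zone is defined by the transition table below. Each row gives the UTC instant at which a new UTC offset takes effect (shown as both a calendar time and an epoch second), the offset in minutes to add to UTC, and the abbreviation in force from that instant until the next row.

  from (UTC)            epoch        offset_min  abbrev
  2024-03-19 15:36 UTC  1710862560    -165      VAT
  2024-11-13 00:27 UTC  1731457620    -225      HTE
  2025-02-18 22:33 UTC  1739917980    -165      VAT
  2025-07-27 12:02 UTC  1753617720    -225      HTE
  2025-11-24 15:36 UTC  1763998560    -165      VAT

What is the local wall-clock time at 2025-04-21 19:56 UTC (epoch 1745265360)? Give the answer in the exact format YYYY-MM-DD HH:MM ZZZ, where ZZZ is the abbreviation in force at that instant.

2025-04-21 17:11 VAT

Query: 2025-04-21 19:56 UTC
Rule 3/5 (VAT, -02:45): 2025-02-18 22:33 UTC ≤ query < 2025-07-27 12:02 UTC
19·60 + 56 - 165 = 1031 min
1031 = 0·1440 + 1031; 1031 = 17·60 + 11 → 17:11, same day
→ 2025-04-21 17:11 VAT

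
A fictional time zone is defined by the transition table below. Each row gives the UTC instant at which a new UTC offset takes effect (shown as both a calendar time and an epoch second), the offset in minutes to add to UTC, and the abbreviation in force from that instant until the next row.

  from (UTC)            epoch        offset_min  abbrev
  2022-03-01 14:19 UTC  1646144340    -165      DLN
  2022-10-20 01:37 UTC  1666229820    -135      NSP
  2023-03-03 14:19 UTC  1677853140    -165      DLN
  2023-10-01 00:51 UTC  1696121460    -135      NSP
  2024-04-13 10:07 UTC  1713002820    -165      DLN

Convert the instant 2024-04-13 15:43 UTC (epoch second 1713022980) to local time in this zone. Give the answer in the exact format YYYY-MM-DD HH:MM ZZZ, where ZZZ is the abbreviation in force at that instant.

2024-04-13 12:58 DLN

Query: 2024-04-13 15:43 UTC
Rule 5/5 (DLN, -02:45): 2024-04-13 10:07 UTC ≤ query < +∞
15·60 + 43 - 165 = 778 min
778 = 0·1440 + 778; 778 = 12·60 + 58 → 12:58, same day
→ 2024-04-13 12:58 DLN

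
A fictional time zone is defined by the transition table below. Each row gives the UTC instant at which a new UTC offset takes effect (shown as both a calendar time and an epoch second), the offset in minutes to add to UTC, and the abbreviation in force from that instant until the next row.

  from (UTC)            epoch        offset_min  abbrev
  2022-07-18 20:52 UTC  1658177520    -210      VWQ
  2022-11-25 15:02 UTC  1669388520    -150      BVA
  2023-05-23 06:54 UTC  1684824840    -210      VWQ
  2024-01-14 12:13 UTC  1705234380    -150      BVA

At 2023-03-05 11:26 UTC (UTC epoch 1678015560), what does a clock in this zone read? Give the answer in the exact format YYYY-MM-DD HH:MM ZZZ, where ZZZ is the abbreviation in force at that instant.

2023-03-05 08:56 BVA

Query: 2023-03-05 11:26 UTC
Rule 2/4 (BVA, -02:30): 2022-11-25 15:02 UTC ≤ query < 2023-05-23 06:54 UTC
11·60 + 26 - 150 = 536 min
536 = 0·1440 + 536; 536 = 8·60 + 56 → 08:56, same day
→ 2023-03-05 08:56 BVA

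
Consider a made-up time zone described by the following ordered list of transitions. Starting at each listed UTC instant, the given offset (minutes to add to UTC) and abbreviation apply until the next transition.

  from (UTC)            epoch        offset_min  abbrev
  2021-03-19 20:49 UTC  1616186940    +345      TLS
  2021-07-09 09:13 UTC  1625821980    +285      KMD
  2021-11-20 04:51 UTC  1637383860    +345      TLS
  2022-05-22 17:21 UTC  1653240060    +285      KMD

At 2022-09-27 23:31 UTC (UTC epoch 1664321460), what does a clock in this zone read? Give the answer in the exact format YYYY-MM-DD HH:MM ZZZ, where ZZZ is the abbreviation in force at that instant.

Query: 2022-09-27 23:31 UTC
Rule 4/4 (KMD, +04:45): 2022-05-22 17:21 UTC ≤ query < +∞
23·60 + 31 + 285 = 1696 min
1696 = 1·1440 + 256; 256 = 4·60 + 16 → 04:16, 2022-09-27 + 1 day = 2022-09-28
→ 2022-09-28 04:16 KMD

2022-09-28 04:16 KMD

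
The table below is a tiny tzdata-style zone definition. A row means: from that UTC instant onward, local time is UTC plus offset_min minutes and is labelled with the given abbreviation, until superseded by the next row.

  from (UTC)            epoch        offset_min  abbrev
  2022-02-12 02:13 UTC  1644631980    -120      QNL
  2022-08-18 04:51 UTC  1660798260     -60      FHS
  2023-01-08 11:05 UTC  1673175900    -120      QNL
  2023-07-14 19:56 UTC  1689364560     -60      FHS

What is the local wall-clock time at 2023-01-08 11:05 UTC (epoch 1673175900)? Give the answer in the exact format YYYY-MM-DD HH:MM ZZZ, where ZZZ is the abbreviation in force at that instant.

2023-01-08 09:05 QNL

Query: 2023-01-08 11:05 UTC
Rule 3/4 (QNL, -02:00): 2023-01-08 11:05 UTC ≤ query < 2023-07-14 19:56 UTC
11·60 + 5 - 120 = 545 min
545 = 0·1440 + 545; 545 = 9·60 + 5 → 09:05, same day
→ 2023-01-08 09:05 QNL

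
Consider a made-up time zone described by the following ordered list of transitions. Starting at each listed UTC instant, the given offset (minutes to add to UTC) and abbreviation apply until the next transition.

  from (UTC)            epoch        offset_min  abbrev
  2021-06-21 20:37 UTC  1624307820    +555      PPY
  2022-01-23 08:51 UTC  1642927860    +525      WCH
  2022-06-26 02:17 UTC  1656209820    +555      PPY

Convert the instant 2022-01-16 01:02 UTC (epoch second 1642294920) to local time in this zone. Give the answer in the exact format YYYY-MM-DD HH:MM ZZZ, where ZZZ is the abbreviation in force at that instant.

Query: 2022-01-16 01:02 UTC
Rule 1/3 (PPY, +09:15): 2021-06-21 20:37 UTC ≤ query < 2022-01-23 08:51 UTC
1·60 + 2 + 555 = 617 min
617 = 0·1440 + 617; 617 = 10·60 + 17 → 10:17, same day
→ 2022-01-16 10:17 PPY

2022-01-16 10:17 PPY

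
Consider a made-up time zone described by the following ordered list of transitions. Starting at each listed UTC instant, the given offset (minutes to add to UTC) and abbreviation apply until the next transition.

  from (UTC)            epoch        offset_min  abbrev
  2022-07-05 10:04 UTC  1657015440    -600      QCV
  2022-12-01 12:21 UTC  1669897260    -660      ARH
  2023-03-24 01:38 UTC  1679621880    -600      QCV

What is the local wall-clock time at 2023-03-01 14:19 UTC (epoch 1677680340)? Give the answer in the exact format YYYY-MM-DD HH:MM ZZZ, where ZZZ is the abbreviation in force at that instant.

2023-03-01 03:19 ARH

Query: 2023-03-01 14:19 UTC
Rule 2/3 (ARH, -11:00): 2022-12-01 12:21 UTC ≤ query < 2023-03-24 01:38 UTC
14·60 + 19 - 660 = 199 min
199 = 0·1440 + 199; 199 = 3·60 + 19 → 03:19, same day
→ 2023-03-01 03:19 ARH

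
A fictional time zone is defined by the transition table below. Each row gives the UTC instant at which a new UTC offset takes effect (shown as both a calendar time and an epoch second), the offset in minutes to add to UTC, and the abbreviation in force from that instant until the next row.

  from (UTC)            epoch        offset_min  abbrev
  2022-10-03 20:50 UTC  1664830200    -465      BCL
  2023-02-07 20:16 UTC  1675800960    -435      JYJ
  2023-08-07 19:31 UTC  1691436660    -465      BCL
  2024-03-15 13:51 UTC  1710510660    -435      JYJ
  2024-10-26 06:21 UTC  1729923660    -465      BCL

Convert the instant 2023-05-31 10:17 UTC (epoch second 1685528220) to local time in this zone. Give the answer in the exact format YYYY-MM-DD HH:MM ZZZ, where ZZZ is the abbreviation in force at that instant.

Query: 2023-05-31 10:17 UTC
Rule 2/5 (JYJ, -07:15): 2023-02-07 20:16 UTC ≤ query < 2023-08-07 19:31 UTC
10·60 + 17 - 435 = 182 min
182 = 0·1440 + 182; 182 = 3·60 + 2 → 03:02, same day
→ 2023-05-31 03:02 JYJ

2023-05-31 03:02 JYJ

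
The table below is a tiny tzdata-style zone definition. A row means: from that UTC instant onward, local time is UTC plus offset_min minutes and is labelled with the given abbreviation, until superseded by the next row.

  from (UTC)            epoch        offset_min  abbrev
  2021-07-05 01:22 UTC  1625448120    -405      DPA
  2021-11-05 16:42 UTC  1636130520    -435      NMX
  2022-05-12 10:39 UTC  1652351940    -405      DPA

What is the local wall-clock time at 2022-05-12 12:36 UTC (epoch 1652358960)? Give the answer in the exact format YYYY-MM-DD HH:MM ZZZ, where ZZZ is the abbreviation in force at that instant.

2022-05-12 05:51 DPA

Query: 2022-05-12 12:36 UTC
Rule 3/3 (DPA, -06:45): 2022-05-12 10:39 UTC ≤ query < +∞
12·60 + 36 - 405 = 351 min
351 = 0·1440 + 351; 351 = 5·60 + 51 → 05:51, same day
→ 2022-05-12 05:51 DPA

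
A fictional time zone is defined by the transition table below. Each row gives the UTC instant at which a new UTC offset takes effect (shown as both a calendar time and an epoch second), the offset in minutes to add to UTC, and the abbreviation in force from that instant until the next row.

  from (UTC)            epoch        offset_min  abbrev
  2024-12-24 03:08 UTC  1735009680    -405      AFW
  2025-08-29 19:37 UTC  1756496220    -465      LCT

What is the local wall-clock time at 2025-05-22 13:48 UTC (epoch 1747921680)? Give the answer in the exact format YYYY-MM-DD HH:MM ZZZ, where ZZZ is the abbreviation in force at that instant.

Query: 2025-05-22 13:48 UTC
Rule 1/2 (AFW, -06:45): 2024-12-24 03:08 UTC ≤ query < 2025-08-29 19:37 UTC
13·60 + 48 - 405 = 423 min
423 = 0·1440 + 423; 423 = 7·60 + 3 → 07:03, same day
→ 2025-05-22 07:03 AFW

2025-05-22 07:03 AFW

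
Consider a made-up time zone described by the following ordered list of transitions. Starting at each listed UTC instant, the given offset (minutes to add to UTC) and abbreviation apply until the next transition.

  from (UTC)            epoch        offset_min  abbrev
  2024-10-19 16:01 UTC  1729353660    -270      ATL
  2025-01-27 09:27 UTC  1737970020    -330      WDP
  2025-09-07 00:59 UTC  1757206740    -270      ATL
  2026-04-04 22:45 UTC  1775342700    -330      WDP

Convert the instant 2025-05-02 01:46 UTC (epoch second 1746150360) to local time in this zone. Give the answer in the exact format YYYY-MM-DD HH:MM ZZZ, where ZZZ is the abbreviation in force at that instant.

Query: 2025-05-02 01:46 UTC
Rule 2/4 (WDP, -05:30): 2025-01-27 09:27 UTC ≤ query < 2025-09-07 00:59 UTC
1·60 + 46 - 330 = -224 min
-224 = -1·1440 + 1216; 1216 = 20·60 + 16 → 20:16, 2025-05-02 - 1 day = 2025-05-01
→ 2025-05-01 20:16 WDP

2025-05-01 20:16 WDP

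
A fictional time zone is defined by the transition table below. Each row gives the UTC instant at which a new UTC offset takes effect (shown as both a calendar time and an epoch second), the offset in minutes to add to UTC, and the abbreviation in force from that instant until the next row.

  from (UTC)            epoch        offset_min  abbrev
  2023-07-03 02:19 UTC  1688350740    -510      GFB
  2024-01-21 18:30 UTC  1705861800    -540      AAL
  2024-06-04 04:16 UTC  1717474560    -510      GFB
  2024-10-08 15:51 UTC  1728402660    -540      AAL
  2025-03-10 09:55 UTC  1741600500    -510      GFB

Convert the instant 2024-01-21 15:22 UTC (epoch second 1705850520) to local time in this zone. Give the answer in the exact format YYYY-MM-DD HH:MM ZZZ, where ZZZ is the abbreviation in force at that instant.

2024-01-21 06:52 GFB

Query: 2024-01-21 15:22 UTC
Rule 1/5 (GFB, -08:30): 2023-07-03 02:19 UTC ≤ query < 2024-01-21 18:30 UTC
15·60 + 22 - 510 = 412 min
412 = 0·1440 + 412; 412 = 6·60 + 52 → 06:52, same day
→ 2024-01-21 06:52 GFB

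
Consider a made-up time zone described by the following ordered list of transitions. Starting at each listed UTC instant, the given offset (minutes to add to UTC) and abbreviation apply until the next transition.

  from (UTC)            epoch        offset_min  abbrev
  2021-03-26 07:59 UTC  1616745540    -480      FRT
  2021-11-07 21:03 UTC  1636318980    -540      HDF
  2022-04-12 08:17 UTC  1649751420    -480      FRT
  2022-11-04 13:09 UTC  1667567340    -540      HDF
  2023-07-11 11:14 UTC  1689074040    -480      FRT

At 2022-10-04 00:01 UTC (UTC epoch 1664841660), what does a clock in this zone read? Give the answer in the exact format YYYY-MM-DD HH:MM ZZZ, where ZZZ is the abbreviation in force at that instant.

Query: 2022-10-04 00:01 UTC
Rule 3/5 (FRT, -08:00): 2022-04-12 08:17 UTC ≤ query < 2022-11-04 13:09 UTC
0·60 + 1 - 480 = -479 min
-479 = -1·1440 + 961; 961 = 16·60 + 1 → 16:01, 2022-10-04 - 1 day = 2022-10-03
→ 2022-10-03 16:01 FRT

2022-10-03 16:01 FRT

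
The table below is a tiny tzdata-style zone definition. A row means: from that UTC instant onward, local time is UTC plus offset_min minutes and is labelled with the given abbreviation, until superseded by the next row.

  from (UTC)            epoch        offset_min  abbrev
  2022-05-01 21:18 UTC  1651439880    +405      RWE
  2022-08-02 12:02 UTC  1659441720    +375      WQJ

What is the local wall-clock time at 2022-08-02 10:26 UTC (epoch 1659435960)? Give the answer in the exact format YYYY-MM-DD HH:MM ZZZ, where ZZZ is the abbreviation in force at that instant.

2022-08-02 17:11 RWE

Query: 2022-08-02 10:26 UTC
Rule 1/2 (RWE, +06:45): 2022-05-01 21:18 UTC ≤ query < 2022-08-02 12:02 UTC
10·60 + 26 + 405 = 1031 min
1031 = 0·1440 + 1031; 1031 = 17·60 + 11 → 17:11, same day
→ 2022-08-02 17:11 RWE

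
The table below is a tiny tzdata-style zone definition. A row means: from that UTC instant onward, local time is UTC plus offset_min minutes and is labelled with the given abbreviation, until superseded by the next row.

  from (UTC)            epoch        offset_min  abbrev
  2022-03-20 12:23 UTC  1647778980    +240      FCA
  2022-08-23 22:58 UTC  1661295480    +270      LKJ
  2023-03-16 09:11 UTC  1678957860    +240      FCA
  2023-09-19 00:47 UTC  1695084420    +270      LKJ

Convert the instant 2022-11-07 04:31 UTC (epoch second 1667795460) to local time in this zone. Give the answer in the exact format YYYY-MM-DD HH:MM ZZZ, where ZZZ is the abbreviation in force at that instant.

Query: 2022-11-07 04:31 UTC
Rule 2/4 (LKJ, +04:30): 2022-08-23 22:58 UTC ≤ query < 2023-03-16 09:11 UTC
4·60 + 31 + 270 = 541 min
541 = 0·1440 + 541; 541 = 9·60 + 1 → 09:01, same day
→ 2022-11-07 09:01 LKJ

2022-11-07 09:01 LKJ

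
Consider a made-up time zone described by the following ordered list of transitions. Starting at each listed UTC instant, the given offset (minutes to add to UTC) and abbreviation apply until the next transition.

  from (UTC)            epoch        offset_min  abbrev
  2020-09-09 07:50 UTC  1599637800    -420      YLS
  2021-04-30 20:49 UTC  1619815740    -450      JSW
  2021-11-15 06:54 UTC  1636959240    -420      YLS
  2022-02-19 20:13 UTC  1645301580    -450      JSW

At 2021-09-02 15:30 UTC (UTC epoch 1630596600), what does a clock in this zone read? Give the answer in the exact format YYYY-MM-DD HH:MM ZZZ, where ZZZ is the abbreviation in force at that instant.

Query: 2021-09-02 15:30 UTC
Rule 2/4 (JSW, -07:30): 2021-04-30 20:49 UTC ≤ query < 2021-11-15 06:54 UTC
15·60 + 30 - 450 = 480 min
480 = 0·1440 + 480; 480 = 8·60 + 0 → 08:00, same day
→ 2021-09-02 08:00 JSW

2021-09-02 08:00 JSW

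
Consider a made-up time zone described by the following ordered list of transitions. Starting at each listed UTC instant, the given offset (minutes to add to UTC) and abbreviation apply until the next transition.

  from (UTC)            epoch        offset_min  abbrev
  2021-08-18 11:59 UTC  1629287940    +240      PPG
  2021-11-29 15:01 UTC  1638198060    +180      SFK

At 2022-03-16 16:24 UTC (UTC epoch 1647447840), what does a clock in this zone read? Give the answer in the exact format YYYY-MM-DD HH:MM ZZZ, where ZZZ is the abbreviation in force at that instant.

Query: 2022-03-16 16:24 UTC
Rule 2/2 (SFK, +03:00): 2021-11-29 15:01 UTC ≤ query < +∞
16·60 + 24 + 180 = 1164 min
1164 = 0·1440 + 1164; 1164 = 19·60 + 24 → 19:24, same day
→ 2022-03-16 19:24 SFK

2022-03-16 19:24 SFK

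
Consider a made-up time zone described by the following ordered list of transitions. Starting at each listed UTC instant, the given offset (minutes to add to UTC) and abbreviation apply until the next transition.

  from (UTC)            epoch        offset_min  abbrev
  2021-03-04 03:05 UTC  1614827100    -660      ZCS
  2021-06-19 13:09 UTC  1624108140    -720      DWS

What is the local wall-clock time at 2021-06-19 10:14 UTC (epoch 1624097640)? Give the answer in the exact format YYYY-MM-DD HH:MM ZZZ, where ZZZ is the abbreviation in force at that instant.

2021-06-18 23:14 ZCS

Query: 2021-06-19 10:14 UTC
Rule 1/2 (ZCS, -11:00): 2021-03-04 03:05 UTC ≤ query < 2021-06-19 13:09 UTC
10·60 + 14 - 660 = -46 min
-46 = -1·1440 + 1394; 1394 = 23·60 + 14 → 23:14, 2021-06-19 - 1 day = 2021-06-18
→ 2021-06-18 23:14 ZCS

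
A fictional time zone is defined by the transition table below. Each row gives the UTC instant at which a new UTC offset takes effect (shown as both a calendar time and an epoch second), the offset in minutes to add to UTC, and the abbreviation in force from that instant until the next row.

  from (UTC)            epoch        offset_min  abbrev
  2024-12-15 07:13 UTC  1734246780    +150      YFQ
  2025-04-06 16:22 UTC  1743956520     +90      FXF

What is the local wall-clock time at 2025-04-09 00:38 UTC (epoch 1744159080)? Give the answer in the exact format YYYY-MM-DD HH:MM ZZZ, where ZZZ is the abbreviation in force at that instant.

Query: 2025-04-09 00:38 UTC
Rule 2/2 (FXF, +01:30): 2025-04-06 16:22 UTC ≤ query < +∞
0·60 + 38 + 90 = 128 min
128 = 0·1440 + 128; 128 = 2·60 + 8 → 02:08, same day
→ 2025-04-09 02:08 FXF

2025-04-09 02:08 FXF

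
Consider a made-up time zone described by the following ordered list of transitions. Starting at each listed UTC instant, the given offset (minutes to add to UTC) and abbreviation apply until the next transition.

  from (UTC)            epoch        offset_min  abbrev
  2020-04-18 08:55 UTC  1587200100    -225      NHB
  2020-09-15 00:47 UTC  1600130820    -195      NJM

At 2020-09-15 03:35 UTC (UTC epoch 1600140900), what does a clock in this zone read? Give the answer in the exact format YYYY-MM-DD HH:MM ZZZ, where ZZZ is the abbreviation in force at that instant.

2020-09-15 00:20 NJM

Query: 2020-09-15 03:35 UTC
Rule 2/2 (NJM, -03:15): 2020-09-15 00:47 UTC ≤ query < +∞
3·60 + 35 - 195 = 20 min
20 = 0·1440 + 20; 20 = 0·60 + 20 → 00:20, same day
→ 2020-09-15 00:20 NJM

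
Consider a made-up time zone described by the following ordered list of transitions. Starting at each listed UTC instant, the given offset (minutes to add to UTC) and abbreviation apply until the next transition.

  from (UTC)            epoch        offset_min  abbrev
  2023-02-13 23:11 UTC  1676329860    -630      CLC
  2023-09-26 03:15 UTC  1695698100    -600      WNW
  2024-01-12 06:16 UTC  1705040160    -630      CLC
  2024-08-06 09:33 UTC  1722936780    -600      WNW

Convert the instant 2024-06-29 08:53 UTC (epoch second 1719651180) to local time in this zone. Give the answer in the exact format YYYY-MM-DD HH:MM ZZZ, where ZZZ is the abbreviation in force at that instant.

Query: 2024-06-29 08:53 UTC
Rule 3/4 (CLC, -10:30): 2024-01-12 06:16 UTC ≤ query < 2024-08-06 09:33 UTC
8·60 + 53 - 630 = -97 min
-97 = -1·1440 + 1343; 1343 = 22·60 + 23 → 22:23, 2024-06-29 - 1 day = 2024-06-28
→ 2024-06-28 22:23 CLC

2024-06-28 22:23 CLC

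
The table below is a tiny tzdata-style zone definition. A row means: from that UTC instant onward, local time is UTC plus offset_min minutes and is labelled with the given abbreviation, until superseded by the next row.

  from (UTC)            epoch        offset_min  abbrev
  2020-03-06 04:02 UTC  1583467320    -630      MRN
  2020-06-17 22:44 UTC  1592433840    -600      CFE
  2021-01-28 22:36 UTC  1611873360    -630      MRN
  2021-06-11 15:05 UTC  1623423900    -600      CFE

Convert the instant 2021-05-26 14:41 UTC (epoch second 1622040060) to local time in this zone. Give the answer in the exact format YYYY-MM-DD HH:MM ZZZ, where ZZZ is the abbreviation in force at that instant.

2021-05-26 04:11 MRN

Query: 2021-05-26 14:41 UTC
Rule 3/4 (MRN, -10:30): 2021-01-28 22:36 UTC ≤ query < 2021-06-11 15:05 UTC
14·60 + 41 - 630 = 251 min
251 = 0·1440 + 251; 251 = 4·60 + 11 → 04:11, same day
→ 2021-05-26 04:11 MRN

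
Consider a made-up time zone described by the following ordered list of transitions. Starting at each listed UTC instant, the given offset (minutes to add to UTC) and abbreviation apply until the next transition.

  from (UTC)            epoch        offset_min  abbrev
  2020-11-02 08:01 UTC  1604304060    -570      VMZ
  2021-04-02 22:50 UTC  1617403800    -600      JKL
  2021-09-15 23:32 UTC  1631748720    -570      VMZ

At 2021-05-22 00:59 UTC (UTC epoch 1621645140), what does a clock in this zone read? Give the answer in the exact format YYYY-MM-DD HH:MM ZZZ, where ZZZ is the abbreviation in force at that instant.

Query: 2021-05-22 00:59 UTC
Rule 2/3 (JKL, -10:00): 2021-04-02 22:50 UTC ≤ query < 2021-09-15 23:32 UTC
0·60 + 59 - 600 = -541 min
-541 = -1·1440 + 899; 899 = 14·60 + 59 → 14:59, 2021-05-22 - 1 day = 2021-05-21
→ 2021-05-21 14:59 JKL

2021-05-21 14:59 JKL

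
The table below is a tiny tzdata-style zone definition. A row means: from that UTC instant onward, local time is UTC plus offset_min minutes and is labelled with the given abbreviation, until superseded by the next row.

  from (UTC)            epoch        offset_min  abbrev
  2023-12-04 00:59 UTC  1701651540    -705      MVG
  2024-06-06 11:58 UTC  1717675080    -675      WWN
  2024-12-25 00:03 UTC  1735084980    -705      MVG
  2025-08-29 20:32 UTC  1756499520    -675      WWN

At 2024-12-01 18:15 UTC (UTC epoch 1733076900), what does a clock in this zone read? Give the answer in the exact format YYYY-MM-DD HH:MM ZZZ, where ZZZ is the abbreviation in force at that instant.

Query: 2024-12-01 18:15 UTC
Rule 2/4 (WWN, -11:15): 2024-06-06 11:58 UTC ≤ query < 2024-12-25 00:03 UTC
18·60 + 15 - 675 = 420 min
420 = 0·1440 + 420; 420 = 7·60 + 0 → 07:00, same day
→ 2024-12-01 07:00 WWN

2024-12-01 07:00 WWN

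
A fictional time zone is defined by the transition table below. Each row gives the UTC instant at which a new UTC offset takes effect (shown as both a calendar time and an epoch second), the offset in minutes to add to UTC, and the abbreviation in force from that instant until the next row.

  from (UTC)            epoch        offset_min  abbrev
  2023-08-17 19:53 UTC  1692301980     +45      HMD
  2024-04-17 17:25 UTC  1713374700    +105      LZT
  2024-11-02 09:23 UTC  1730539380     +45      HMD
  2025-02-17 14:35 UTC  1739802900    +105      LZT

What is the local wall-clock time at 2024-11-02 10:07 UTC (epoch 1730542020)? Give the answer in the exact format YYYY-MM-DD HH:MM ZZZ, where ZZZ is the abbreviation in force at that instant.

Query: 2024-11-02 10:07 UTC
Rule 3/4 (HMD, +00:45): 2024-11-02 09:23 UTC ≤ query < 2025-02-17 14:35 UTC
10·60 + 7 + 45 = 652 min
652 = 0·1440 + 652; 652 = 10·60 + 52 → 10:52, same day
→ 2024-11-02 10:52 HMD

2024-11-02 10:52 HMD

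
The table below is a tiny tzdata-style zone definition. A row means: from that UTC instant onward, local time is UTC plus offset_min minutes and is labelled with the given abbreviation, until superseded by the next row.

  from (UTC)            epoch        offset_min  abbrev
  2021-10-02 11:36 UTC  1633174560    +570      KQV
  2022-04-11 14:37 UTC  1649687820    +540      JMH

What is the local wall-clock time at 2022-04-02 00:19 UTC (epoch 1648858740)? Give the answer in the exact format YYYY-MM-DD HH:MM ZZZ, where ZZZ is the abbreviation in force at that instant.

2022-04-02 09:49 KQV

Query: 2022-04-02 00:19 UTC
Rule 1/2 (KQV, +09:30): 2021-10-02 11:36 UTC ≤ query < 2022-04-11 14:37 UTC
0·60 + 19 + 570 = 589 min
589 = 0·1440 + 589; 589 = 9·60 + 49 → 09:49, same day
→ 2022-04-02 09:49 KQV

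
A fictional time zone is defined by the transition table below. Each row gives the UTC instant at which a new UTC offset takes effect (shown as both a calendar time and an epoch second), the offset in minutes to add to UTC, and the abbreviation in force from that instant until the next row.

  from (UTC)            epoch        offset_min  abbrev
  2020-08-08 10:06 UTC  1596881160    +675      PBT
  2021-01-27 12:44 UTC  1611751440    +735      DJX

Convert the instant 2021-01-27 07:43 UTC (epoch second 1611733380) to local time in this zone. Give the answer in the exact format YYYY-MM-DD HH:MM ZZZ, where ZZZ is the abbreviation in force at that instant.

Query: 2021-01-27 07:43 UTC
Rule 1/2 (PBT, +11:15): 2020-08-08 10:06 UTC ≤ query < 2021-01-27 12:44 UTC
7·60 + 43 + 675 = 1138 min
1138 = 0·1440 + 1138; 1138 = 18·60 + 58 → 18:58, same day
→ 2021-01-27 18:58 PBT

2021-01-27 18:58 PBT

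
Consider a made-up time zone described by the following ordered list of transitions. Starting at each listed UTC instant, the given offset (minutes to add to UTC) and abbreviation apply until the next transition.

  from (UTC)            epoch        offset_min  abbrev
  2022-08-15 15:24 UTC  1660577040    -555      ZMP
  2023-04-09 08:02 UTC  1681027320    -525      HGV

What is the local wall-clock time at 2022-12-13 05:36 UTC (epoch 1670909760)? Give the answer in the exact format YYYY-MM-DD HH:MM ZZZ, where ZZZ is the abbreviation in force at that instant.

Query: 2022-12-13 05:36 UTC
Rule 1/2 (ZMP, -09:15): 2022-08-15 15:24 UTC ≤ query < 2023-04-09 08:02 UTC
5·60 + 36 - 555 = -219 min
-219 = -1·1440 + 1221; 1221 = 20·60 + 21 → 20:21, 2022-12-13 - 1 day = 2022-12-12
→ 2022-12-12 20:21 ZMP

2022-12-12 20:21 ZMP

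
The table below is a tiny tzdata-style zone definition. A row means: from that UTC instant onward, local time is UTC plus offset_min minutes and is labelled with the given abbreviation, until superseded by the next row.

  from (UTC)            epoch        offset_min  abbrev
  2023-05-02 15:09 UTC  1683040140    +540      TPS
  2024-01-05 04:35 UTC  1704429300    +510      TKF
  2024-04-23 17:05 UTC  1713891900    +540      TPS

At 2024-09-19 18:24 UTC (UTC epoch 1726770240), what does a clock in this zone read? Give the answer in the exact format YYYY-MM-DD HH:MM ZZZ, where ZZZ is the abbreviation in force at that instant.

Query: 2024-09-19 18:24 UTC
Rule 3/3 (TPS, +09:00): 2024-04-23 17:05 UTC ≤ query < +∞
18·60 + 24 + 540 = 1644 min
1644 = 1·1440 + 204; 204 = 3·60 + 24 → 03:24, 2024-09-19 + 1 day = 2024-09-20
→ 2024-09-20 03:24 TPS

2024-09-20 03:24 TPS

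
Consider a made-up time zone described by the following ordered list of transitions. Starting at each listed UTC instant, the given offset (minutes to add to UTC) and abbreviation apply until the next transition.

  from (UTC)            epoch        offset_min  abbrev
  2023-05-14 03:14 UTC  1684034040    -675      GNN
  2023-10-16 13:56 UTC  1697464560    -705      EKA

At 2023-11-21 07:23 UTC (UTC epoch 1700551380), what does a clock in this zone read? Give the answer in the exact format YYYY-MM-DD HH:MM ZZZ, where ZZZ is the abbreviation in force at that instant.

Query: 2023-11-21 07:23 UTC
Rule 2/2 (EKA, -11:45): 2023-10-16 13:56 UTC ≤ query < +∞
7·60 + 23 - 705 = -262 min
-262 = -1·1440 + 1178; 1178 = 19·60 + 38 → 19:38, 2023-11-21 - 1 day = 2023-11-20
→ 2023-11-20 19:38 EKA

2023-11-20 19:38 EKA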